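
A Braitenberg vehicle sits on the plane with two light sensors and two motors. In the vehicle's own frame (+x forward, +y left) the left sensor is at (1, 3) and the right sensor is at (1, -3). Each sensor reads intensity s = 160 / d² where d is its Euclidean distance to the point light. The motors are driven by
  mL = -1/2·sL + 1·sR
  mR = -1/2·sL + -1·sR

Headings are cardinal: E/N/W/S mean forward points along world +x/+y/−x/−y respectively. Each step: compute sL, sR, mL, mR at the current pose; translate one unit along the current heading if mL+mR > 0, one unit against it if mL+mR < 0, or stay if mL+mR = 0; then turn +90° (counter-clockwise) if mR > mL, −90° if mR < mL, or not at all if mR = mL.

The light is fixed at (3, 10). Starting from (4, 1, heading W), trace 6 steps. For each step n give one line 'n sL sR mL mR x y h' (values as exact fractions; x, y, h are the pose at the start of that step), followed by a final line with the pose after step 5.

n=0: pose=(4,1,W); sL=10/9, sR=40/9; mL=35/9, mR=-5; mL+mR=-10/9 → advance -1; mR−mL=-80/9 → turn -1·90°
n=1: pose=(5,1,N); sL=32/13, sR=160/89; mL=656/1157, mR=-3504/1157; mL+mR=-32/13 → advance -1; mR−mL=-320/89 → turn -1·90°
n=2: pose=(5,0,E); sL=80/29, sR=80/89; mL=-1240/2581, mR=-5880/2581; mL+mR=-80/29 → advance -1; mR−mL=-160/89 → turn -1·90°
n=3: pose=(4,0,S); sL=160/137, sR=32/25; mL=2384/3425, mR=-6384/3425; mL+mR=-160/137 → advance -1; mR−mL=-64/25 → turn -1·90°
n=4: pose=(4,1,W); sL=10/9, sR=40/9; mL=35/9, mR=-5; mL+mR=-10/9 → advance -1; mR−mL=-80/9 → turn -1·90°
n=5: pose=(5,1,N); sL=32/13, sR=160/89; mL=656/1157, mR=-3504/1157; mL+mR=-32/13 → advance -1; mR−mL=-320/89 → turn -1·90°

0 10/9 40/9 35/9 -5 4 1 W
1 32/13 160/89 656/1157 -3504/1157 5 1 N
2 80/29 80/89 -1240/2581 -5880/2581 5 0 E
3 160/137 32/25 2384/3425 -6384/3425 4 0 S
4 10/9 40/9 35/9 -5 4 1 W
5 32/13 160/89 656/1157 -3504/1157 5 1 N
final 5 0 E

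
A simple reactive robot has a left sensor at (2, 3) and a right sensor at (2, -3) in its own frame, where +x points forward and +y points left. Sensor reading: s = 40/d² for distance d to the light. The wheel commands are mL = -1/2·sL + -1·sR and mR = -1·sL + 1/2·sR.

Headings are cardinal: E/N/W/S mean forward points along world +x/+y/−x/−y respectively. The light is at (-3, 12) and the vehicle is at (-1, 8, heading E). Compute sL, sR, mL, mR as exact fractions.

left sensor world pos  = (1, 11); dL² = 17
right sensor world pos = (1, 5); dR² = 65
sL = 40/17 = 40/17
sR = 40/65 = 8/13
mL = -1/2·sL + -1·sR = -396/221
mR = -1·sL + 1/2·sR = -452/221

40/17 8/13 -396/221 -452/221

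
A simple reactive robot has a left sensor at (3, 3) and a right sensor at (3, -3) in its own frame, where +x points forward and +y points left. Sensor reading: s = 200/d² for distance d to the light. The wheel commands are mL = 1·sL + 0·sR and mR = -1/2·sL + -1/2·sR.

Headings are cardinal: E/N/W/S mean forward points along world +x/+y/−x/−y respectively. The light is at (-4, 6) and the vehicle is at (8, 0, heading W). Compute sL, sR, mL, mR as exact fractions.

left sensor world pos  = (5, -3); dL² = 162
right sensor world pos = (5, 3); dR² = 90
sL = 200/162 = 100/81
sR = 200/90 = 20/9
mL = 1·sL + 0·sR = 100/81
mR = -1/2·sL + -1/2·sR = -140/81

100/81 20/9 100/81 -140/81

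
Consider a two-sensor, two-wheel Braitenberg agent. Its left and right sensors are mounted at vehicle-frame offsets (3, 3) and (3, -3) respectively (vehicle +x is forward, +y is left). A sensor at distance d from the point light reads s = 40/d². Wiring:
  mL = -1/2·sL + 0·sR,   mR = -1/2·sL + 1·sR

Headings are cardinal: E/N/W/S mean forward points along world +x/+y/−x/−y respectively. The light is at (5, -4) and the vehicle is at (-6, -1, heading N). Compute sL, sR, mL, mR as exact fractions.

5/29 2/5 -5/58 91/290

left sensor world pos  = (-9, 2); dL² = 232
right sensor world pos = (-3, 2); dR² = 100
sL = 40/232 = 5/29
sR = 40/100 = 2/5
mL = -1/2·sL + 0·sR = -5/58
mR = -1/2·sL + 1·sR = 91/290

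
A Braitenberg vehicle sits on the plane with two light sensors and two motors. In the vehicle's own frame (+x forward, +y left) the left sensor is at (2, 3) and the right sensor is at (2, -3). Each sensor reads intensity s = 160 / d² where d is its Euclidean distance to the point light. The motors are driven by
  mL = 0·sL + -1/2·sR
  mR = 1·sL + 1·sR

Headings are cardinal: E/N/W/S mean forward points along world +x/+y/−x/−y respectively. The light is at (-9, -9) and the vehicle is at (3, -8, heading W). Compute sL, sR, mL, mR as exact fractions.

left sensor world pos  = (1, -11); dL² = 104
right sensor world pos = (1, -5); dR² = 116
sL = 160/104 = 20/13
sR = 160/116 = 40/29
mL = 0·sL + -1/2·sR = -20/29
mR = 1·sL + 1·sR = 1100/377

20/13 40/29 -20/29 1100/377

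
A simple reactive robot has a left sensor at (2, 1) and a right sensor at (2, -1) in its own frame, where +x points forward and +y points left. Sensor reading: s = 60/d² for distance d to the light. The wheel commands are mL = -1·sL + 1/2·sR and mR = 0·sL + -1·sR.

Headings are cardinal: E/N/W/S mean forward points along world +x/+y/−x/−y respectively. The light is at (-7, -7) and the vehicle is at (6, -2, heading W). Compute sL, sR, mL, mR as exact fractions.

left sensor world pos  = (4, -3); dL² = 137
right sensor world pos = (4, -1); dR² = 157
sL = 60/137 = 60/137
sR = 60/157 = 60/157
mL = -1·sL + 1/2·sR = -5310/21509
mR = 0·sL + -1·sR = -60/157

60/137 60/157 -5310/21509 -60/157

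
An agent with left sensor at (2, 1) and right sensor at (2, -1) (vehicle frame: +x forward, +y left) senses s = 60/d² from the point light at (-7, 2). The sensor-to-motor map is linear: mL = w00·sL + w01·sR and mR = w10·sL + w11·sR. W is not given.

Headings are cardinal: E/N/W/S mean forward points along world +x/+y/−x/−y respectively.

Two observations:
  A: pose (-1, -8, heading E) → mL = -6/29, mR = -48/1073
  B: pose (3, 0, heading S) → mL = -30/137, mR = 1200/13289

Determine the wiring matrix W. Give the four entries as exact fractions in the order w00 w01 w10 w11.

-1/2 0 -1/2 1/2

obs A: pose=(-1,-8,E) → sL=12/29, sR=12/37, mL=-6/29, mR=-48/1073
obs B: pose=(3,0,S) → sL=60/137, sR=60/97, mL=-30/137, mR=1200/13289
sensor matrix S = [[12/29, 12/37], [60/137, 60/97]]; det S = 1624320/14259097
solve [mL_A; mL_B] = S·[w00; w01] and [mR_A; mR_B] = S·[w10; w11]:
  w00 = -1/2, w01 = 0, w10 = -1/2, w11 = 1/2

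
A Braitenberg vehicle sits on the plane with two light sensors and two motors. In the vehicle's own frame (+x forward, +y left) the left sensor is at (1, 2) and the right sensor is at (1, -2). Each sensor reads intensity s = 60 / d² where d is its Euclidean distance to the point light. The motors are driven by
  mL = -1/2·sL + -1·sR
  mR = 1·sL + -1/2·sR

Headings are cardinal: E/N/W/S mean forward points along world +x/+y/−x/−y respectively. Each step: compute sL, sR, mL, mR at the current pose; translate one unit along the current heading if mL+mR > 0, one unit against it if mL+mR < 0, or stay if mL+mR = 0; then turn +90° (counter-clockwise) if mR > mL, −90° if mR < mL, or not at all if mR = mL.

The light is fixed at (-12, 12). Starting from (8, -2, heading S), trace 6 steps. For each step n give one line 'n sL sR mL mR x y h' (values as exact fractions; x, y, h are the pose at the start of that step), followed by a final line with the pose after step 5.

n=0: pose=(8,-2,S); sL=60/709, sR=20/183; mL=-19670/129747, mR=3890/129747; mL+mR=-5260/43249 → advance -1; mR−mL=23560/129747 → turn +1·90°
n=1: pose=(8,-1,E); sL=30/281, sR=10/111; mL=-4475/31191, mR=1925/31191; mL+mR=-850/10397 → advance -1; mR−mL=6400/31191 → turn +1·90°
n=2: pose=(7,-1,N); sL=60/433, sR=4/39; mL=-2902/16887, mR=1474/16887; mL+mR=-476/5629 → advance -1; mR−mL=4376/16887 → turn +1·90°
n=3: pose=(7,-2,W); sL=3/29, sR=5/39; mL=-407/2262, mR=89/2262; mL+mR=-53/377 → advance -1; mR−mL=248/1131 → turn +1·90°
n=4: pose=(8,-2,S); sL=60/709, sR=20/183; mL=-19670/129747, mR=3890/129747; mL+mR=-5260/43249 → advance -1; mR−mL=23560/129747 → turn +1·90°
n=5: pose=(8,-1,E); sL=30/281, sR=10/111; mL=-4475/31191, mR=1925/31191; mL+mR=-850/10397 → advance -1; mR−mL=6400/31191 → turn +1·90°

0 60/709 20/183 -19670/129747 3890/129747 8 -2 S
1 30/281 10/111 -4475/31191 1925/31191 8 -1 E
2 60/433 4/39 -2902/16887 1474/16887 7 -1 N
3 3/29 5/39 -407/2262 89/2262 7 -2 W
4 60/709 20/183 -19670/129747 3890/129747 8 -2 S
5 30/281 10/111 -4475/31191 1925/31191 8 -1 E
final 7 -1 N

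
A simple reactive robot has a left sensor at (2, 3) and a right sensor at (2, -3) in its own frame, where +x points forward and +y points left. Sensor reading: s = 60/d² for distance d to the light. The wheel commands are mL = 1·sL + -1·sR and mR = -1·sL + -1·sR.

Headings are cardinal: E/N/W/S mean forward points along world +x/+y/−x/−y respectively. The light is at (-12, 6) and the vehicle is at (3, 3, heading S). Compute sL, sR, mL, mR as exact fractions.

left sensor world pos  = (6, 1); dL² = 349
right sensor world pos = (0, 1); dR² = 169
sL = 60/349 = 60/349
sR = 60/169 = 60/169
mL = 1·sL + -1·sR = -10800/58981
mR = -1·sL + -1·sR = -31080/58981

60/349 60/169 -10800/58981 -31080/58981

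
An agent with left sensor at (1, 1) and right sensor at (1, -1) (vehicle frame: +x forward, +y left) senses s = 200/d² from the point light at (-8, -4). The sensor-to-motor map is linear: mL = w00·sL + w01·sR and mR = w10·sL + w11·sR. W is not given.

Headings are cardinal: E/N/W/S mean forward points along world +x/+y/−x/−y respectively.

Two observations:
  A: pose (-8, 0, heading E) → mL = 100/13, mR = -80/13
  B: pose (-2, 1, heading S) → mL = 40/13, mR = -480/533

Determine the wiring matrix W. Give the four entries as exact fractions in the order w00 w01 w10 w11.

obs A: pose=(-8,0,E) → sL=100/13, sR=20, mL=100/13, mR=-80/13
obs B: pose=(-2,1,S) → sL=40/13, sR=200/41, mL=40/13, mR=-480/533
sensor matrix S = [[100/13, 20], [40/13, 200/41]]; det S = -12800/533
solve [mL_A; mL_B] = S·[w00; w01] and [mR_A; mR_B] = S·[w10; w11]:
  w00 = 1, w01 = 0, w10 = 1/2, w11 = -1/2

1 0 1/2 -1/2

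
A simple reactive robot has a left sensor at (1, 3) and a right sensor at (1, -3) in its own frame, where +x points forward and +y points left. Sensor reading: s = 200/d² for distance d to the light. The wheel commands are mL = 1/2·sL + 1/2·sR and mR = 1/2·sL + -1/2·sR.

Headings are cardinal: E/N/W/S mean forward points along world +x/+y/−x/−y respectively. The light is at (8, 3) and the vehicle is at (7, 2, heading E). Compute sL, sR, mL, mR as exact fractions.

50 25/2 125/4 75/4

left sensor world pos  = (8, 5); dL² = 4
right sensor world pos = (8, -1); dR² = 16
sL = 200/4 = 50
sR = 200/16 = 25/2
mL = 1/2·sL + 1/2·sR = 125/4
mR = 1/2·sL + -1/2·sR = 75/4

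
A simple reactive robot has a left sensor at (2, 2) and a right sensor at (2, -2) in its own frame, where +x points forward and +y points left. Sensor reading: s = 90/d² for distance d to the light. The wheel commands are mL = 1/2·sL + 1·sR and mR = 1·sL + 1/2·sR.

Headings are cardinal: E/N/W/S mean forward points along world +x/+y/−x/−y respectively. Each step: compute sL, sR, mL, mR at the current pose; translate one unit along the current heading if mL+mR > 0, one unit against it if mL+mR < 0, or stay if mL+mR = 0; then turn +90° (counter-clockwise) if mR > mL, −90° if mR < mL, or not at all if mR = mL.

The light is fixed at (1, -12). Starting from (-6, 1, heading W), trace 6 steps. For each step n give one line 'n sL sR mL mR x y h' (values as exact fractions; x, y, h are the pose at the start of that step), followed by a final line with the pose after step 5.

0 45/101 5/17 1775/3434 2035/3434 -6 1 W
1 90/157 90/221 24075/34697 26955/34697 -7 1 S
2 45/116 45/68 3375/3944 2835/3944 -7 0 E
3 18/25 90/181 3879/4525 4383/4525 -6 0 S
4 45/97 45/53 11115/10282 9135/10282 -6 -1 E
5 90/97 18/29 3051/2813 3483/2813 -5 -1 S
final -5 -2 E

n=0: pose=(-6,1,W); sL=45/101, sR=5/17; mL=1775/3434, mR=2035/3434; mL+mR=1905/1717 → advance +1; mR−mL=130/1717 → turn +1·90°
n=1: pose=(-7,1,S); sL=90/157, sR=90/221; mL=24075/34697, mR=26955/34697; mL+mR=51030/34697 → advance +1; mR−mL=2880/34697 → turn +1·90°
n=2: pose=(-7,0,E); sL=45/116, sR=45/68; mL=3375/3944, mR=2835/3944; mL+mR=3105/1972 → advance +1; mR−mL=-135/986 → turn -1·90°
n=3: pose=(-6,0,S); sL=18/25, sR=90/181; mL=3879/4525, mR=4383/4525; mL+mR=8262/4525 → advance +1; mR−mL=504/4525 → turn +1·90°
n=4: pose=(-6,-1,E); sL=45/97, sR=45/53; mL=11115/10282, mR=9135/10282; mL+mR=10125/5141 → advance +1; mR−mL=-990/5141 → turn -1·90°
n=5: pose=(-5,-1,S); sL=90/97, sR=18/29; mL=3051/2813, mR=3483/2813; mL+mR=6534/2813 → advance +1; mR−mL=432/2813 → turn +1·90°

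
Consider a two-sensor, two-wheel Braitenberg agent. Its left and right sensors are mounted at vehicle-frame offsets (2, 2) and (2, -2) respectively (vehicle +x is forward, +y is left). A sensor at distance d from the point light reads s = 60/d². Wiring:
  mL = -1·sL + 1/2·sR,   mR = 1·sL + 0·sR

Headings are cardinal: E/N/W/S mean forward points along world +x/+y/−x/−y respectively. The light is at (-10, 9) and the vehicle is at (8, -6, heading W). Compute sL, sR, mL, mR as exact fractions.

12/109 12/85 -366/9265 12/109

left sensor world pos  = (6, -8); dL² = 545
right sensor world pos = (6, -4); dR² = 425
sL = 60/545 = 12/109
sR = 60/425 = 12/85
mL = -1·sL + 1/2·sR = -366/9265
mR = 1·sL + 0·sR = 12/109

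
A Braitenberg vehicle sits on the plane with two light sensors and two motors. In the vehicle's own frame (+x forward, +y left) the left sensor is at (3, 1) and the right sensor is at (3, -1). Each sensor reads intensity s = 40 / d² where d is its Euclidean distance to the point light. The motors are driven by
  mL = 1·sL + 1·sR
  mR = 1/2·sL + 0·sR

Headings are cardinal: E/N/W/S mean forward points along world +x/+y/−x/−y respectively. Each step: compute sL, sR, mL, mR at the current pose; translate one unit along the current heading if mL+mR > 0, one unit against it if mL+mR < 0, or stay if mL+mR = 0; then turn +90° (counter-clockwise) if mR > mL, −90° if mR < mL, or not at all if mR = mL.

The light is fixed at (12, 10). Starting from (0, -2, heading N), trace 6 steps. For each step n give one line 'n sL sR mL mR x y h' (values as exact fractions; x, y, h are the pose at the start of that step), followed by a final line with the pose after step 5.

n=0: pose=(0,-2,N); sL=4/25, sR=20/101; mL=904/2525, mR=2/25; mL+mR=1106/2525 → advance +1; mR−mL=-702/2525 → turn -1·90°
n=1: pose=(0,-1,E); sL=40/181, sR=8/45; mL=3248/8145, mR=20/181; mL+mR=4148/8145 → advance +1; mR−mL=-2348/8145 → turn -1·90°
n=2: pose=(1,-1,S); sL=5/37, sR=2/17; mL=159/629, mR=5/74; mL+mR=403/1258 → advance +1; mR−mL=-233/1258 → turn -1·90°
n=3: pose=(1,-2,W); sL=8/73, sR=40/317; mL=5456/23141, mR=4/73; mL+mR=6724/23141 → advance +1; mR−mL=-4188/23141 → turn -1·90°
n=4: pose=(0,-2,N); sL=4/25, sR=20/101; mL=904/2525, mR=2/25; mL+mR=1106/2525 → advance +1; mR−mL=-702/2525 → turn -1·90°
n=5: pose=(0,-1,E); sL=40/181, sR=8/45; mL=3248/8145, mR=20/181; mL+mR=4148/8145 → advance +1; mR−mL=-2348/8145 → turn -1·90°

0 4/25 20/101 904/2525 2/25 0 -2 N
1 40/181 8/45 3248/8145 20/181 0 -1 E
2 5/37 2/17 159/629 5/74 1 -1 S
3 8/73 40/317 5456/23141 4/73 1 -2 W
4 4/25 20/101 904/2525 2/25 0 -2 N
5 40/181 8/45 3248/8145 20/181 0 -1 E
final 1 -1 S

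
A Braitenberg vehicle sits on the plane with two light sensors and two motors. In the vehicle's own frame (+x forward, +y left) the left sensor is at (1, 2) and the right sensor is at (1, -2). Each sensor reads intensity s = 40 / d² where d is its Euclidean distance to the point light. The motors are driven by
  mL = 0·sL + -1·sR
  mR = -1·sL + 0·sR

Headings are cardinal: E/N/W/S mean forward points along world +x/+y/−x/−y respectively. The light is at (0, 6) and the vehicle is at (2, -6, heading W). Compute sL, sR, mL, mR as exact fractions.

left sensor world pos  = (1, -8); dL² = 197
right sensor world pos = (1, -4); dR² = 101
sL = 40/197 = 40/197
sR = 40/101 = 40/101
mL = 0·sL + -1·sR = -40/101
mR = -1·sL + 0·sR = -40/197

40/197 40/101 -40/101 -40/197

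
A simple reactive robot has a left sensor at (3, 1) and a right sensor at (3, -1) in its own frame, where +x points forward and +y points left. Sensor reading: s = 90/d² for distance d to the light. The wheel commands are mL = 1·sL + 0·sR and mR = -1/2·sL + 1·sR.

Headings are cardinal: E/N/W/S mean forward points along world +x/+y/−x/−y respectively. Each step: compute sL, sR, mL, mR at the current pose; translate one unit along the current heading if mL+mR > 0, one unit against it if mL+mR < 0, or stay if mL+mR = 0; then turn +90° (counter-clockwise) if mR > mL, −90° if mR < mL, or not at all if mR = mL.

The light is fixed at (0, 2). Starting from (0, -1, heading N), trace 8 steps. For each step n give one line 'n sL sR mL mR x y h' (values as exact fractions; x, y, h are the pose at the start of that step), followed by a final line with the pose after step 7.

0 90 90 90 45 0 -1 N
1 9 5 9 1/2 0 0 E
2 90/29 18/5 90/29 297/145 1 0 S
3 9/2 45/4 9/2 9 1 -1 W
4 90/37 90/37 90/37 45/37 0 -1 S
5 45/17 5 45/17 125/34 0 -2 W
6 90/49 90/53 90/49 2025/2597 -1 -2 S
7 45/26 45/16 45/26 405/208 -1 -3 W
final -2 -3 S

n=0: pose=(0,-1,N); sL=90, sR=90; mL=90, mR=45; mL+mR=135 → advance +1; mR−mL=-45 → turn -1·90°
n=1: pose=(0,0,E); sL=9, sR=5; mL=9, mR=1/2; mL+mR=19/2 → advance +1; mR−mL=-17/2 → turn -1·90°
n=2: pose=(1,0,S); sL=90/29, sR=18/5; mL=90/29, mR=297/145; mL+mR=747/145 → advance +1; mR−mL=-153/145 → turn -1·90°
n=3: pose=(1,-1,W); sL=9/2, sR=45/4; mL=9/2, mR=9; mL+mR=27/2 → advance +1; mR−mL=9/2 → turn +1·90°
n=4: pose=(0,-1,S); sL=90/37, sR=90/37; mL=90/37, mR=45/37; mL+mR=135/37 → advance +1; mR−mL=-45/37 → turn -1·90°
n=5: pose=(0,-2,W); sL=45/17, sR=5; mL=45/17, mR=125/34; mL+mR=215/34 → advance +1; mR−mL=35/34 → turn +1·90°
n=6: pose=(-1,-2,S); sL=90/49, sR=90/53; mL=90/49, mR=2025/2597; mL+mR=6795/2597 → advance +1; mR−mL=-2745/2597 → turn -1·90°
n=7: pose=(-1,-3,W); sL=45/26, sR=45/16; mL=45/26, mR=405/208; mL+mR=765/208 → advance +1; mR−mL=45/208 → turn +1·90°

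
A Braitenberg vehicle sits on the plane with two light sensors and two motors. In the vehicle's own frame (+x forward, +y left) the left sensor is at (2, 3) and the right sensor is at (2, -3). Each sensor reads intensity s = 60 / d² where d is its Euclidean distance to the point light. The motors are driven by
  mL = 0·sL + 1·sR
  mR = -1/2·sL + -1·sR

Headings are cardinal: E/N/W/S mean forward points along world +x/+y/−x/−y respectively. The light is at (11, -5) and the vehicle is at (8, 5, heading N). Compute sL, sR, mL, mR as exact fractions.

left sensor world pos  = (5, 7); dL² = 180
right sensor world pos = (11, 7); dR² = 144
sL = 60/180 = 1/3
sR = 60/144 = 5/12
mL = 0·sL + 1·sR = 5/12
mR = -1/2·sL + -1·sR = -7/12

1/3 5/12 5/12 -7/12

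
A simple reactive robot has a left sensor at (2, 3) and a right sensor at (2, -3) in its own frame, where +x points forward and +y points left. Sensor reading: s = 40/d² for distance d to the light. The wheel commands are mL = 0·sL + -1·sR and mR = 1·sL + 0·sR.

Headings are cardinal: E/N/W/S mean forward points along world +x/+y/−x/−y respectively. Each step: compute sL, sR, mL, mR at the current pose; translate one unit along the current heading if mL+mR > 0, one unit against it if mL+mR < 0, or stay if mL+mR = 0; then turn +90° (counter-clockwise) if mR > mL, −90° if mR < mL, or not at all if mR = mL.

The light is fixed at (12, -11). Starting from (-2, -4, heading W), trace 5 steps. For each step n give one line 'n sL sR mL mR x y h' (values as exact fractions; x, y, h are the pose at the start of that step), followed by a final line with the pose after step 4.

0 5/34 10/89 -10/89 5/34 -2 -4 W
1 40/169 40/349 -40/349 40/169 -3 -4 S
2 4/25 20/89 -20/89 4/25 -3 -5 E
3 8/85 40/233 -40/233 8/85 -4 -5 N
4 5/41 10/97 -10/97 5/41 -4 -6 W
final -5 -6 S

n=0: pose=(-2,-4,W); sL=5/34, sR=10/89; mL=-10/89, mR=5/34; mL+mR=105/3026 → advance +1; mR−mL=785/3026 → turn +1·90°
n=1: pose=(-3,-4,S); sL=40/169, sR=40/349; mL=-40/349, mR=40/169; mL+mR=7200/58981 → advance +1; mR−mL=20720/58981 → turn +1·90°
n=2: pose=(-3,-5,E); sL=4/25, sR=20/89; mL=-20/89, mR=4/25; mL+mR=-144/2225 → advance -1; mR−mL=856/2225 → turn +1·90°
n=3: pose=(-4,-5,N); sL=8/85, sR=40/233; mL=-40/233, mR=8/85; mL+mR=-1536/19805 → advance -1; mR−mL=5264/19805 → turn +1·90°
n=4: pose=(-4,-6,W); sL=5/41, sR=10/97; mL=-10/97, mR=5/41; mL+mR=75/3977 → advance +1; mR−mL=895/3977 → turn +1·90°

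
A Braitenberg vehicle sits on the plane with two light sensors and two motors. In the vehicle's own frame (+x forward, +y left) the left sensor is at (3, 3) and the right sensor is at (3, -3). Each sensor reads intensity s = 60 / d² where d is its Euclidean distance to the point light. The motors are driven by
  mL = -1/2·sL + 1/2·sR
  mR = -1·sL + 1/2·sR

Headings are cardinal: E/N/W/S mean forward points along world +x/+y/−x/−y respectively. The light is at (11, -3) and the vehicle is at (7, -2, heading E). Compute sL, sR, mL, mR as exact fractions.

60/17 12 72/17 42/17

left sensor world pos  = (10, 1); dL² = 17
right sensor world pos = (10, -5); dR² = 5
sL = 60/17 = 60/17
sR = 60/5 = 12
mL = -1/2·sL + 1/2·sR = 72/17
mR = -1·sL + 1/2·sR = 42/17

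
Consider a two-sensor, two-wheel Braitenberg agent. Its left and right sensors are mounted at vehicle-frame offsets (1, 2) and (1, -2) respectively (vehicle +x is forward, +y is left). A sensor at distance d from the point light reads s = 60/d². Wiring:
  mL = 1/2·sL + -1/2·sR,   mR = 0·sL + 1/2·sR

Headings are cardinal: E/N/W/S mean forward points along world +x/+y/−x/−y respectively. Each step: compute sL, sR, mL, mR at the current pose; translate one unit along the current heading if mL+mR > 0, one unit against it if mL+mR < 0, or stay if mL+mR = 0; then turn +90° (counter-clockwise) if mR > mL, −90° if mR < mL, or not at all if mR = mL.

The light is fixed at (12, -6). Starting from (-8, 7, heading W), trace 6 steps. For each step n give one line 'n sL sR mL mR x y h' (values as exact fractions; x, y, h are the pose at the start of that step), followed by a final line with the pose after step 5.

0 30/281 10/111 260/31191 5/111 -8 7 W
1 12/101 60/673 1008/67973 30/673 -9 7 S
2 15/149 3/25 -36/3725 3/50 -9 6 E
3 60/653 60/493 -4800/321929 30/493 -8 6 N
4 30/281 10/111 260/31191 5/111 -8 7 W
5 12/101 60/673 1008/67973 30/673 -9 7 S
final -9 6 E

n=0: pose=(-8,7,W); sL=30/281, sR=10/111; mL=260/31191, mR=5/111; mL+mR=15/281 → advance +1; mR−mL=1145/31191 → turn +1·90°
n=1: pose=(-9,7,S); sL=12/101, sR=60/673; mL=1008/67973, mR=30/673; mL+mR=6/101 → advance +1; mR−mL=2022/67973 → turn +1·90°
n=2: pose=(-9,6,E); sL=15/149, sR=3/25; mL=-36/3725, mR=3/50; mL+mR=15/298 → advance +1; mR−mL=519/7450 → turn +1·90°
n=3: pose=(-8,6,N); sL=60/653, sR=60/493; mL=-4800/321929, mR=30/493; mL+mR=30/653 → advance +1; mR−mL=24390/321929 → turn +1·90°
n=4: pose=(-8,7,W); sL=30/281, sR=10/111; mL=260/31191, mR=5/111; mL+mR=15/281 → advance +1; mR−mL=1145/31191 → turn +1·90°
n=5: pose=(-9,7,S); sL=12/101, sR=60/673; mL=1008/67973, mR=30/673; mL+mR=6/101 → advance +1; mR−mL=2022/67973 → turn +1·90°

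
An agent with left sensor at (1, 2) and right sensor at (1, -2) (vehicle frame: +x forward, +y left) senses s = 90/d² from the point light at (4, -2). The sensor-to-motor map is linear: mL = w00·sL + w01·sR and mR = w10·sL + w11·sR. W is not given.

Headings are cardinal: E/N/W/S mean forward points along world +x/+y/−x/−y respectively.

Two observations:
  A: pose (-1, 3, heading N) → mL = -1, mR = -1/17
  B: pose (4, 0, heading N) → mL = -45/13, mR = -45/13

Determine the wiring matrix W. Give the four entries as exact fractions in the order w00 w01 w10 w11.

0 -1/2 -1 1/2

obs A: pose=(-1,3,N) → sL=18/17, sR=2, mL=-1, mR=-1/17
obs B: pose=(4,0,N) → sL=90/13, sR=90/13, mL=-45/13, mR=-45/13
sensor matrix S = [[18/17, 2], [90/13, 90/13]]; det S = -1440/221
solve [mL_A; mL_B] = S·[w00; w01] and [mR_A; mR_B] = S·[w10; w11]:
  w00 = 0, w01 = -1/2, w10 = -1, w11 = 1/2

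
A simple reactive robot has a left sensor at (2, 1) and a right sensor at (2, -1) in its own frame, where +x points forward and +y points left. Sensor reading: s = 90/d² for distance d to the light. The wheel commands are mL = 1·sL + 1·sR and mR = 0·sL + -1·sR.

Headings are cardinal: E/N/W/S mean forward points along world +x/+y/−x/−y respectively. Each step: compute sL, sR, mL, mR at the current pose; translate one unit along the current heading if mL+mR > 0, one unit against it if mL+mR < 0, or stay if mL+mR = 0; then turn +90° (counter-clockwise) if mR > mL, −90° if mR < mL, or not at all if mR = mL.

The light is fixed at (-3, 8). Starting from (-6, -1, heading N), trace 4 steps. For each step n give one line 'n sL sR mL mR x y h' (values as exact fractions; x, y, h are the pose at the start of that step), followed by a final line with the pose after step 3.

n=0: pose=(-6,-1,N); sL=18/13, sR=90/53; mL=2124/689, mR=-90/53; mL+mR=18/13 → advance +1; mR−mL=-3294/689 → turn -1·90°
n=1: pose=(-6,0,E); sL=9/5, sR=45/41; mL=594/205, mR=-45/41; mL+mR=9/5 → advance +1; mR−mL=-819/205 → turn -1·90°
n=2: pose=(-5,0,S); sL=90/101, sR=90/109; mL=18900/11009, mR=-90/109; mL+mR=90/101 → advance +1; mR−mL=-27990/11009 → turn -1·90°
n=3: pose=(-5,-1,W); sL=45/58, sR=9/8; mL=441/232, mR=-9/8; mL+mR=45/58 → advance +1; mR−mL=-351/116 → turn -1·90°

0 18/13 90/53 2124/689 -90/53 -6 -1 N
1 9/5 45/41 594/205 -45/41 -6 0 E
2 90/101 90/109 18900/11009 -90/109 -5 0 S
3 45/58 9/8 441/232 -9/8 -5 -1 W
final -6 -1 N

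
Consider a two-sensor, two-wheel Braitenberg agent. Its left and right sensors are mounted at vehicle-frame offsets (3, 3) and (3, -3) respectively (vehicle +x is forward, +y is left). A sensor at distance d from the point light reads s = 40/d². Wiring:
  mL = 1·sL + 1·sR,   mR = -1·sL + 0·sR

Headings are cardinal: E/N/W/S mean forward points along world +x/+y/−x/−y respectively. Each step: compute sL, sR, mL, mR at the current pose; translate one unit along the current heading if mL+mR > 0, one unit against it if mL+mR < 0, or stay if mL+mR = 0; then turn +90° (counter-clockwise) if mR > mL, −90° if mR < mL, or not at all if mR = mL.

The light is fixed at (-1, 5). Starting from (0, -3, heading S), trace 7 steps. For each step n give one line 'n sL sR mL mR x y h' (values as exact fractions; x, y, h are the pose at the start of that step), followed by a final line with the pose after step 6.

0 40/137 8/25 2096/3425 -40/137 0 -3 S
1 10/37 1 47/37 -10/37 0 -4 W
2 8/9 8/9 16/9 -8/9 -1 -4 N
3 20/17 4/13 328/221 -20/17 -1 -3 E
4 40/137 8/25 2096/3425 -40/137 0 -3 S
5 10/37 1 47/37 -10/37 0 -4 W
6 8/9 8/9 16/9 -8/9 -1 -4 N
final -1 -3 E

n=0: pose=(0,-3,S); sL=40/137, sR=8/25; mL=2096/3425, mR=-40/137; mL+mR=8/25 → advance +1; mR−mL=-3096/3425 → turn -1·90°
n=1: pose=(0,-4,W); sL=10/37, sR=1; mL=47/37, mR=-10/37; mL+mR=1 → advance +1; mR−mL=-57/37 → turn -1·90°
n=2: pose=(-1,-4,N); sL=8/9, sR=8/9; mL=16/9, mR=-8/9; mL+mR=8/9 → advance +1; mR−mL=-8/3 → turn -1·90°
n=3: pose=(-1,-3,E); sL=20/17, sR=4/13; mL=328/221, mR=-20/17; mL+mR=4/13 → advance +1; mR−mL=-588/221 → turn -1·90°
n=4: pose=(0,-3,S); sL=40/137, sR=8/25; mL=2096/3425, mR=-40/137; mL+mR=8/25 → advance +1; mR−mL=-3096/3425 → turn -1·90°
n=5: pose=(0,-4,W); sL=10/37, sR=1; mL=47/37, mR=-10/37; mL+mR=1 → advance +1; mR−mL=-57/37 → turn -1·90°
n=6: pose=(-1,-4,N); sL=8/9, sR=8/9; mL=16/9, mR=-8/9; mL+mR=8/9 → advance +1; mR−mL=-8/3 → turn -1·90°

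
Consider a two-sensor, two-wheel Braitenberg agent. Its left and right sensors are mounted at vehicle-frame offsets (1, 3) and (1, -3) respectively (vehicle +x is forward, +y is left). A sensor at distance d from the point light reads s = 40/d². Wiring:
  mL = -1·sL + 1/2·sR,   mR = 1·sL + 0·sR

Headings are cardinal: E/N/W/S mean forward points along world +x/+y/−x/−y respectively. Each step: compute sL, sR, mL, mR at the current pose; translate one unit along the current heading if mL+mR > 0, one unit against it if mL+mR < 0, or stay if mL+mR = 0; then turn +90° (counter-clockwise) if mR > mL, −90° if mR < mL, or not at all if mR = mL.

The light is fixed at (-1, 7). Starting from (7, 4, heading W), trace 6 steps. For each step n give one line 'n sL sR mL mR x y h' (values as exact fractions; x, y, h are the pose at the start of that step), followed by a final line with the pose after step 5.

0 8/17 40/49 -52/833 8/17 7 4 W
1 10/29 5/4 65/232 10/29 6 4 S
2 8/13 40/113 -644/1469 8/13 6 3 E
3 20/17 4/13 -226/221 20/17 7 3 N
4 8/17 40/49 -52/833 8/17 7 4 W
5 10/29 5/4 65/232 10/29 6 4 S
final 6 3 E

n=0: pose=(7,4,W); sL=8/17, sR=40/49; mL=-52/833, mR=8/17; mL+mR=20/49 → advance +1; mR−mL=444/833 → turn +1·90°
n=1: pose=(6,4,S); sL=10/29, sR=5/4; mL=65/232, mR=10/29; mL+mR=5/8 → advance +1; mR−mL=15/232 → turn +1·90°
n=2: pose=(6,3,E); sL=8/13, sR=40/113; mL=-644/1469, mR=8/13; mL+mR=20/113 → advance +1; mR−mL=1548/1469 → turn +1·90°
n=3: pose=(7,3,N); sL=20/17, sR=4/13; mL=-226/221, mR=20/17; mL+mR=2/13 → advance +1; mR−mL=486/221 → turn +1·90°
n=4: pose=(7,4,W); sL=8/17, sR=40/49; mL=-52/833, mR=8/17; mL+mR=20/49 → advance +1; mR−mL=444/833 → turn +1·90°
n=5: pose=(6,4,S); sL=10/29, sR=5/4; mL=65/232, mR=10/29; mL+mR=5/8 → advance +1; mR−mL=15/232 → turn +1·90°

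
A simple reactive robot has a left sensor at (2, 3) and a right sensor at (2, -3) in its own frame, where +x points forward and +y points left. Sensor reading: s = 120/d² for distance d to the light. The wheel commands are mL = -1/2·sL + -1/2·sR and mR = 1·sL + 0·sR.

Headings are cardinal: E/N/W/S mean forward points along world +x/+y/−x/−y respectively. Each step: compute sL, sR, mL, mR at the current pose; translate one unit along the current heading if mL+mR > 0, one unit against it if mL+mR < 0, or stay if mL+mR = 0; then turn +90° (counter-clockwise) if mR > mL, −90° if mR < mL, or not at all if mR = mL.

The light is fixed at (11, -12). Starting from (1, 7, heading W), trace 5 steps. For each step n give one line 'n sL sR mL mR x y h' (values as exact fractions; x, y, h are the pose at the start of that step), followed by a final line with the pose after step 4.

0 3/10 30/157 -771/3140 3/10 1 7 W
1 120/353 24/97 -10056/34241 120/353 0 7 S
2 20/87 20/51 -460/1479 20/87 0 6 E
3 24/125 120/481 -13272/60125 24/125 -1 6 N
4 15/49 30/149 -3705/14602 15/49 -1 5 W
final -2 5 S

n=0: pose=(1,7,W); sL=3/10, sR=30/157; mL=-771/3140, mR=3/10; mL+mR=171/3140 → advance +1; mR−mL=1713/3140 → turn +1·90°
n=1: pose=(0,7,S); sL=120/353, sR=24/97; mL=-10056/34241, mR=120/353; mL+mR=1584/34241 → advance +1; mR−mL=21696/34241 → turn +1·90°
n=2: pose=(0,6,E); sL=20/87, sR=20/51; mL=-460/1479, mR=20/87; mL+mR=-40/493 → advance -1; mR−mL=800/1479 → turn +1·90°
n=3: pose=(-1,6,N); sL=24/125, sR=120/481; mL=-13272/60125, mR=24/125; mL+mR=-1728/60125 → advance -1; mR−mL=24816/60125 → turn +1·90°
n=4: pose=(-1,5,W); sL=15/49, sR=30/149; mL=-3705/14602, mR=15/49; mL+mR=765/14602 → advance +1; mR−mL=8175/14602 → turn +1·90°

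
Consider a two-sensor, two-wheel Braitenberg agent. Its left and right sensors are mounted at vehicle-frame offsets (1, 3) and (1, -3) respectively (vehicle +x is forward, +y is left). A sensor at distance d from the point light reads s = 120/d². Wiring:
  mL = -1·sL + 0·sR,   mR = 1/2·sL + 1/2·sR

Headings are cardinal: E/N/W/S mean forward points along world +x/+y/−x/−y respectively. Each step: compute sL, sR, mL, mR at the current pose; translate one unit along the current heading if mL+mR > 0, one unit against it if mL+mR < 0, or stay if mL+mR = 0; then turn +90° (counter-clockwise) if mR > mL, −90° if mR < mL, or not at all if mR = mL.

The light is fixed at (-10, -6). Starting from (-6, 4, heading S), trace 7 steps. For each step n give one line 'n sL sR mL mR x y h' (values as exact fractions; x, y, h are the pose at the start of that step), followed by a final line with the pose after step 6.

0 12/13 60/41 -12/13 636/533 -6 4 S
1 120/169 120/61 -120/169 13800/10309 -6 3 E
2 15/13 30/41 -15/13 1005/1066 -5 3 N
3 120/41 120/137 -120/41 10680/5617 -5 2 W
4 12/13 60/29 -12/13 564/377 -4 2 S
5 120/149 24/13 -120/149 2568/1937 -4 1 E
6 3/2 30/41 -3/2 183/164 -3 1 N
final -3 0 W

n=0: pose=(-6,4,S); sL=12/13, sR=60/41; mL=-12/13, mR=636/533; mL+mR=144/533 → advance +1; mR−mL=1128/533 → turn +1·90°
n=1: pose=(-6,3,E); sL=120/169, sR=120/61; mL=-120/169, mR=13800/10309; mL+mR=6480/10309 → advance +1; mR−mL=21120/10309 → turn +1·90°
n=2: pose=(-5,3,N); sL=15/13, sR=30/41; mL=-15/13, mR=1005/1066; mL+mR=-225/1066 → advance -1; mR−mL=2235/1066 → turn +1·90°
n=3: pose=(-5,2,W); sL=120/41, sR=120/137; mL=-120/41, mR=10680/5617; mL+mR=-5760/5617 → advance -1; mR−mL=27120/5617 → turn +1·90°
n=4: pose=(-4,2,S); sL=12/13, sR=60/29; mL=-12/13, mR=564/377; mL+mR=216/377 → advance +1; mR−mL=912/377 → turn +1·90°
n=5: pose=(-4,1,E); sL=120/149, sR=24/13; mL=-120/149, mR=2568/1937; mL+mR=1008/1937 → advance +1; mR−mL=4128/1937 → turn +1·90°
n=6: pose=(-3,1,N); sL=3/2, sR=30/41; mL=-3/2, mR=183/164; mL+mR=-63/164 → advance -1; mR−mL=429/164 → turn +1·90°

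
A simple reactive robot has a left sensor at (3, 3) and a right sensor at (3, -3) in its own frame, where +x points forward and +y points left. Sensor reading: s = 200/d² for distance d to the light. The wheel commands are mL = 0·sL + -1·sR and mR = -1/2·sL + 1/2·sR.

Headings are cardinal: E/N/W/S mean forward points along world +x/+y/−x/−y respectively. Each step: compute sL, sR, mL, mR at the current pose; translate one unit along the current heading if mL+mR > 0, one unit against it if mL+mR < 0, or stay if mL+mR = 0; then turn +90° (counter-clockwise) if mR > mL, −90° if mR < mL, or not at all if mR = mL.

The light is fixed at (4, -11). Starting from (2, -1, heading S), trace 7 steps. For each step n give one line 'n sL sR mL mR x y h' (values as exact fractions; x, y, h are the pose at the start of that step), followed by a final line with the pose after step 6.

n=0: pose=(2,-1,S); sL=4, sR=100/37; mL=-100/37, mR=-24/37; mL+mR=-124/37 → advance -1; mR−mL=76/37 → turn +1·90°
n=1: pose=(2,0,E); sL=200/197, sR=40/13; mL=-40/13, mR=2640/2561; mL+mR=-5240/2561 → advance -1; mR−mL=10520/2561 → turn +1·90°
n=2: pose=(1,0,N); sL=25/29, sR=50/49; mL=-50/49, mR=225/2842; mL+mR=-2675/2842 → advance -1; mR−mL=3125/2842 → turn +1·90°
n=3: pose=(1,-1,W); sL=40/17, sR=40/41; mL=-40/41, mR=-480/697; mL+mR=-1160/697 → advance -1; mR−mL=200/697 → turn +1·90°
n=4: pose=(2,-1,S); sL=4, sR=100/37; mL=-100/37, mR=-24/37; mL+mR=-124/37 → advance -1; mR−mL=76/37 → turn +1·90°
n=5: pose=(2,0,E); sL=200/197, sR=40/13; mL=-40/13, mR=2640/2561; mL+mR=-5240/2561 → advance -1; mR−mL=10520/2561 → turn +1·90°
n=6: pose=(1,0,N); sL=25/29, sR=50/49; mL=-50/49, mR=225/2842; mL+mR=-2675/2842 → advance -1; mR−mL=3125/2842 → turn +1·90°

0 4 100/37 -100/37 -24/37 2 -1 S
1 200/197 40/13 -40/13 2640/2561 2 0 E
2 25/29 50/49 -50/49 225/2842 1 0 N
3 40/17 40/41 -40/41 -480/697 1 -1 W
4 4 100/37 -100/37 -24/37 2 -1 S
5 200/197 40/13 -40/13 2640/2561 2 0 E
6 25/29 50/49 -50/49 225/2842 1 0 N
final 1 -1 W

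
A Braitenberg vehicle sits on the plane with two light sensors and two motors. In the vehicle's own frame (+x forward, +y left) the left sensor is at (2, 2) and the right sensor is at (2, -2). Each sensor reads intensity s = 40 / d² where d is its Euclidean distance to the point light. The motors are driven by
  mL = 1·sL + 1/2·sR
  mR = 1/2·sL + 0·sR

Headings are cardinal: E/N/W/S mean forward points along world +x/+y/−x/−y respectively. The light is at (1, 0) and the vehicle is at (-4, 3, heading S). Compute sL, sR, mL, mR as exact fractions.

left sensor world pos  = (-2, 1); dL² = 10
right sensor world pos = (-6, 1); dR² = 50
sL = 40/10 = 4
sR = 40/50 = 4/5
mL = 1·sL + 1/2·sR = 22/5
mR = 1/2·sL + 0·sR = 2

4 4/5 22/5 2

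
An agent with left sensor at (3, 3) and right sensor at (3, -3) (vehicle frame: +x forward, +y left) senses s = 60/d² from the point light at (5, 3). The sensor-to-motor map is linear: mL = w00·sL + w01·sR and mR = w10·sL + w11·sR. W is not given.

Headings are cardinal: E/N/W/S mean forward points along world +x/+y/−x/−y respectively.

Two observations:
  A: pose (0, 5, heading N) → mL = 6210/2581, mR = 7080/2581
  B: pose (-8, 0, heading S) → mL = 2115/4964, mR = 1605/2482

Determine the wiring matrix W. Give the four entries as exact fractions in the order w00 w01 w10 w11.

obs A: pose=(0,5,N) → sL=60/89, sR=60/29, mL=6210/2581, mR=7080/2581
obs B: pose=(-8,0,S) → sL=15/34, sR=15/73, mL=2115/4964, mR=1605/2482
sensor matrix S = [[60/89, 60/29], [15/34, 15/73]]; det S = -2479950/3203021
solve [mL_A; mL_B] = S·[w00; w01] and [mR_A; mR_B] = S·[w10; w11]:
  w00 = 1/2, w01 = 1, w10 = 1, w11 = 1

1/2 1 1 1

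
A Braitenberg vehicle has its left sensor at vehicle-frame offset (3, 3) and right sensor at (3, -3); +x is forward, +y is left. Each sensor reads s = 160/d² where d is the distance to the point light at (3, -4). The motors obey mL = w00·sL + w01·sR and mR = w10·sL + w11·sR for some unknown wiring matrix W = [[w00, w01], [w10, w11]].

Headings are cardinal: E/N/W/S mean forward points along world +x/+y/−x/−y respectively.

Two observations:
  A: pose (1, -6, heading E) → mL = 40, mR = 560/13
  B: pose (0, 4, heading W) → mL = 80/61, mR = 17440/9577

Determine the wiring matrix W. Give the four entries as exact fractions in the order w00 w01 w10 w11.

obs A: pose=(1,-6,E) → sL=80, sR=80/13, mL=40, mR=560/13
obs B: pose=(0,4,W) → sL=160/61, sR=160/157, mL=80/61, mR=17440/9577
sensor matrix S = [[80, 80/13], [160/61, 160/157]]; det S = 8140800/124501
solve [mL_A; mL_B] = S·[w00; w01] and [mR_A; mR_B] = S·[w10; w11]:
  w00 = 1/2, w01 = 0, w10 = 1/2, w11 = 1/2

1/2 0 1/2 1/2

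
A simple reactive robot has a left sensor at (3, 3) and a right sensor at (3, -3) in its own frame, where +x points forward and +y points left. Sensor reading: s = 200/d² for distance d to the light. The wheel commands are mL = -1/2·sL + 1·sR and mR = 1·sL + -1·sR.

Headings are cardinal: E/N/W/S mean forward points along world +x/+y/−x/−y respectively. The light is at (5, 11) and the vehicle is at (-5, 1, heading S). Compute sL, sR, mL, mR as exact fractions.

100/109 100/169 2450/18421 6000/18421

left sensor world pos  = (-2, -2); dL² = 218
right sensor world pos = (-8, -2); dR² = 338
sL = 200/218 = 100/109
sR = 200/338 = 100/169
mL = -1/2·sL + 1·sR = 2450/18421
mR = 1·sL + -1·sR = 6000/18421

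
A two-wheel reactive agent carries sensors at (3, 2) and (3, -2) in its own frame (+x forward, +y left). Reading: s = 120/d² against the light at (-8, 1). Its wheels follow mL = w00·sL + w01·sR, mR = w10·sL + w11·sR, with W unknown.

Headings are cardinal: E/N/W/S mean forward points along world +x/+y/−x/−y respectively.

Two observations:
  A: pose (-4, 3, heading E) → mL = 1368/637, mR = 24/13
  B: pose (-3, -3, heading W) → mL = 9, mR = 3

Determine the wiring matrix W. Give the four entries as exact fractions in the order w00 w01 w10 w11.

1/2 1/2 1 0

obs A: pose=(-4,3,E) → sL=24/13, sR=120/49, mL=1368/637, mR=24/13
obs B: pose=(-3,-3,W) → sL=3, sR=15, mL=9, mR=3
sensor matrix S = [[24/13, 120/49], [3, 15]]; det S = 12960/637
solve [mL_A; mL_B] = S·[w00; w01] and [mR_A; mR_B] = S·[w10; w11]:
  w00 = 1/2, w01 = 1/2, w10 = 1, w11 = 0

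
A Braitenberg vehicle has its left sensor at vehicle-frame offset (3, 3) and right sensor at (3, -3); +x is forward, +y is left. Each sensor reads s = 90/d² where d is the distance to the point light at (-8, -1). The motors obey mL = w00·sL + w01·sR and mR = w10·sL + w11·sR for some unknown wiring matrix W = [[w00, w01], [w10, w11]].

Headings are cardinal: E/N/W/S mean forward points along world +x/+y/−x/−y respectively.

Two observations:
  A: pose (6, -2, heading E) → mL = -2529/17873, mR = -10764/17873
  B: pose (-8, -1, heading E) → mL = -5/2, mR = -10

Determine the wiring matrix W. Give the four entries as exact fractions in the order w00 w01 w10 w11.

1/2 -1 -1 -1

obs A: pose=(6,-2,E) → sL=90/293, sR=18/61, mL=-2529/17873, mR=-10764/17873
obs B: pose=(-8,-1,E) → sL=5, sR=5, mL=-5/2, mR=-10
sensor matrix S = [[90/293, 18/61], [5, 5]]; det S = 1080/17873
solve [mL_A; mL_B] = S·[w00; w01] and [mR_A; mR_B] = S·[w10; w11]:
  w00 = 1/2, w01 = -1, w10 = -1, w11 = -1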